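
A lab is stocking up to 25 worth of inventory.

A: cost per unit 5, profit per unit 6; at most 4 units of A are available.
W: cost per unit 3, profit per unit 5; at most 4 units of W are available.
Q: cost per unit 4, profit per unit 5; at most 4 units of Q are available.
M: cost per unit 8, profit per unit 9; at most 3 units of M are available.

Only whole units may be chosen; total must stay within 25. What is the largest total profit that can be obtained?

36

1×A, 4×W, and 2×Q: cost 25 ≤ 25, profit 1·6 + 4·5 + 2·5 = 36.
3×W and 4×Q: cost 25 ≤ 25, profit 3·5 + 4·5 = 35.
Best is 36.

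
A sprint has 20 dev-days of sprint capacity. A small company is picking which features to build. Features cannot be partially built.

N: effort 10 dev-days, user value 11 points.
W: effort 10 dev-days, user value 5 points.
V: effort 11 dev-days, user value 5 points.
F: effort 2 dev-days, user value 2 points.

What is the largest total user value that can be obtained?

Take N and W: effort 10 + 10 = 20 ≤ 20, user value 11 + 5 = 16.
No other feasible combination does better.

16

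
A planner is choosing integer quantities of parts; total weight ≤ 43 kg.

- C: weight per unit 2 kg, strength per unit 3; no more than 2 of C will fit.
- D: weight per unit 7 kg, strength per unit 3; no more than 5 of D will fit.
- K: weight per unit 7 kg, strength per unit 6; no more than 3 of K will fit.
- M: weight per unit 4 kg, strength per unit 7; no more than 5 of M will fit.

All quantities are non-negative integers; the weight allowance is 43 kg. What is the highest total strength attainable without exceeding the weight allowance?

56

1×C, 3×K, and 5×M: weight 43 ≤ 43, strength 1·3 + 3·6 + 5·7 = 56.
3×K and 5×M: weight 41 ≤ 43, strength 3·6 + 5·7 = 53.
Best is 56.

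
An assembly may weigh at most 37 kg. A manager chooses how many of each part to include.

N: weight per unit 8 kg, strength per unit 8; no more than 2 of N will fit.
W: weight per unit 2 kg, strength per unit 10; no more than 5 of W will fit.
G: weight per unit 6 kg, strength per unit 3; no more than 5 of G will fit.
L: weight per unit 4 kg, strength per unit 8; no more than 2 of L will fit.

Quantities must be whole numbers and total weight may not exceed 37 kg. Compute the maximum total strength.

82

Take 2×N, 5×W, and 2×L: weight 34 ≤ 37, strength 2·8 + 5·10 + 2·8 = 82.
W has the best ratio (10/2) and is taken to its limit of 5; remaining capacity is filled optimally with the others.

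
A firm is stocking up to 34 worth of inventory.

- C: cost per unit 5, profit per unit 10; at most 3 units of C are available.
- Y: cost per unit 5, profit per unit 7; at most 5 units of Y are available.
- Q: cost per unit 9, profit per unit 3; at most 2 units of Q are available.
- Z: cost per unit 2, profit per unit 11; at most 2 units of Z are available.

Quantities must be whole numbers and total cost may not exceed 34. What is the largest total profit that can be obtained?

Z has the best ratio (11/2); taking only Z gives at most 2×11 = 22 (stopped by the supply cap of 2).
Mixing does better — 3×C, 3×Y, and 2×Z: cost 34 ≤ 34, profit 3·10 + 3·7 + 2·11 = 73.

73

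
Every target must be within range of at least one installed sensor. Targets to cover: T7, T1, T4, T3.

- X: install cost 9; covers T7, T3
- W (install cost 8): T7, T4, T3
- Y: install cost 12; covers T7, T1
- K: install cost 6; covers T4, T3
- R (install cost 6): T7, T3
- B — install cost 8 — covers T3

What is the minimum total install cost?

The greedy cost-per-new-target heuristic would pick W and Y for 20, but a cheaper cover exists.
Choose Y and K: together they cover T7, T1, T4, T3 — every target.
Total install cost: 12 + 6 = 18.
No cover costs less than 18.

18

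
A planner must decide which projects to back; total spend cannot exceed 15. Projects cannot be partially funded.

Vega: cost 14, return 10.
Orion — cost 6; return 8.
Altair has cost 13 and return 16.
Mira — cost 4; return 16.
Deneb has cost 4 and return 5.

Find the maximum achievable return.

Allowing fractional choices, the relaxed optimum would be about 30.2, but projects are indivisible.
Orion + Mira + Deneb: cost 6 + 4 + 4 = 14 ≤ 15, return 8 + 16 + 5 = 29.
Orion + Mira: cost 6 + 4 = 10 ≤ 15, return 8 + 16 = 24.
Best is Orion, Mira, and Deneb with total return 29.

29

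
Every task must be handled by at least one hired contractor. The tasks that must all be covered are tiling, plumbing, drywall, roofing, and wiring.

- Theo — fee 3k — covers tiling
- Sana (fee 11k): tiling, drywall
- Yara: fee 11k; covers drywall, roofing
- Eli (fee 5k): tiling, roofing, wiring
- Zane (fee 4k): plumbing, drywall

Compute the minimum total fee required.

This is a weighted set-cover instance.
Choose Eli and Zane: together they cover tiling, plumbing, drywall, roofing, wiring — every task.
Total fee: 5 + 4 = 9.
No cover costs less than 9.

9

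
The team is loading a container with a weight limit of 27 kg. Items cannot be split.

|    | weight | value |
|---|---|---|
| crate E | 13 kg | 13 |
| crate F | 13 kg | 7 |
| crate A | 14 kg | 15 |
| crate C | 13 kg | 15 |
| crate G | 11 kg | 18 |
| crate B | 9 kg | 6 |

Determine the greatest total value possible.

33

Allowing fractional choices, the relaxed optimum would be about 36.2, but items are indivisible.
crate C + crate G: weight 13 + 11 = 24 ≤ 27, value 15 + 18 = 33.
crate A + crate G: weight 14 + 11 = 25 ≤ 27, value 15 + 18 = 33.
The maximum value is 33; one optimal choice is crate C and crate G.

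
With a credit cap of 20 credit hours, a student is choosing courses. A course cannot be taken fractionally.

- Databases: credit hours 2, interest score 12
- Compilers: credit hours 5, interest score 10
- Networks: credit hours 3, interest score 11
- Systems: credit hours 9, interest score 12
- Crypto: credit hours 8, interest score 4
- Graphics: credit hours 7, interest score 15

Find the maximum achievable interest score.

48

Treat it as a binary knapsack problem.
Take Databases, Compilers, Networks, and Graphics: credit hours 2 + 5 + 3 + 7 = 17 ≤ 20, interest score 12 + 10 + 11 + 15 = 48.
No other feasible combination does better.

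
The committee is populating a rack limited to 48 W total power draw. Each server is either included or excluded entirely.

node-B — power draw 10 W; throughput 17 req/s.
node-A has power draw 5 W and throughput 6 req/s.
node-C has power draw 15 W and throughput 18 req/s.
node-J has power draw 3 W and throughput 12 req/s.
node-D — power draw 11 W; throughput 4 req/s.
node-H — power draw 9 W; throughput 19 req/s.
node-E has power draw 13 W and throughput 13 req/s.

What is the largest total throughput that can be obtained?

node-B + node-C + node-J + node-D + node-H: power draw 10 + 15 + 3 + 11 + 9 = 48 ≤ 48, throughput 17 + 18 + 12 + 4 + 19 = 70.
node-B + node-A + node-C + node-J + node-H: power draw 10 + 5 + 15 + 3 + 9 = 42 ≤ 48, throughput 17 + 6 + 18 + 12 + 19 = 72.
Best is node-B, node-A, node-C, node-J, and node-H with total throughput 72.

72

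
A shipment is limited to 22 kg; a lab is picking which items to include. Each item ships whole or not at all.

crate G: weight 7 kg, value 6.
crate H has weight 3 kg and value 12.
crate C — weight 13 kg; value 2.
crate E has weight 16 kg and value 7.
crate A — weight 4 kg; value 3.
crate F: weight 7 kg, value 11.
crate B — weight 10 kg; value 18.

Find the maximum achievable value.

Take crate H, crate F, and crate B: weight 3 + 7 + 10 = 20 ≤ 22, value 12 + 11 + 18 = 41.
No other feasible combination does better.

41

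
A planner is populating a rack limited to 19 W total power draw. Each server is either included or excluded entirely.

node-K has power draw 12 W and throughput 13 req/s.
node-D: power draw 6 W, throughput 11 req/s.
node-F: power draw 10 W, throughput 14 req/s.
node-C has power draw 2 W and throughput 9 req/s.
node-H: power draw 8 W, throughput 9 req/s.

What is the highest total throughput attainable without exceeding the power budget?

This is a 0-1 knapsack instance.
Allowing fractional choices, the relaxed optimum would be about 35.1, but servers are indivisible.
node-D + node-F + node-C: power draw 6 + 10 + 2 = 18 ≤ 19, throughput 11 + 14 + 9 = 34.
node-D + node-C + node-H: power draw 6 + 2 + 8 = 16 ≤ 19, throughput 11 + 9 + 9 = 29.
node-D + node-F: power draw 6 + 10 = 16 ≤ 19, throughput 11 + 14 = 25.
Best is node-D, node-F, and node-C with total throughput 34.

34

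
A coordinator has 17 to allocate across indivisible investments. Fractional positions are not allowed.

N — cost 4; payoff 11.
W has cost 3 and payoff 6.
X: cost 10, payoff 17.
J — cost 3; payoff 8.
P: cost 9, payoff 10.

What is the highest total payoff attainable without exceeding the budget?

Take N, X, and J: cost 4 + 10 + 3 = 17 ≤ 17, payoff 11 + 17 + 8 = 36.
No other feasible combination does better.

36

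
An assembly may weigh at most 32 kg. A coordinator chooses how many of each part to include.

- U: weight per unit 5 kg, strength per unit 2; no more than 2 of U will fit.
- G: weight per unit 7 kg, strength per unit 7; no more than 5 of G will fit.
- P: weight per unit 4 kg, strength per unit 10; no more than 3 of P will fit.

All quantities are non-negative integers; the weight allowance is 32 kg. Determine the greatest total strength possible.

46

This is a bounded integer knapsack.
P has the best ratio (10/4); taking only P gives at most 3×10 = 30 (stopped by the supply cap of 3).
Mixing does better — 1×U, 2×G, and 3×P: weight 31 ≤ 32, strength 1·2 + 2·7 + 3·10 = 46.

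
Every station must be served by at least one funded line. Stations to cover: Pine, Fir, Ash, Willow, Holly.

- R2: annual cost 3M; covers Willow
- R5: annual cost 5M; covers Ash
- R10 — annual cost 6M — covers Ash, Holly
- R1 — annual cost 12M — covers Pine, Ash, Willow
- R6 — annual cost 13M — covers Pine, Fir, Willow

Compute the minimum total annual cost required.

19

The greedy cost-per-new-station heuristic would pick R2, R10, and R6 for 22, but a cheaper cover exists.
Choose R10 and R6: together they cover Pine, Fir, Ash, Willow, Holly — every station.
Total annual cost: 6 + 13 = 19.
No cover costs less than 19.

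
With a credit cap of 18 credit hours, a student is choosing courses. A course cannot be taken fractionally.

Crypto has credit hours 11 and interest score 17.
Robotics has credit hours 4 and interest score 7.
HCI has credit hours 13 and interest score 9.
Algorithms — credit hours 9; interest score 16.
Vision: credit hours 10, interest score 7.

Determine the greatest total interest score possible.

24

This is a 0-1 knapsack instance.
Allowing fractional choices, the relaxed optimum would be about 30.7, but courses are indivisible.
Crypto + Robotics: credit hours 11 + 4 = 15 ≤ 18, interest score 17 + 7 = 24.
Robotics + Algorithms: credit hours 4 + 9 = 13 ≤ 18, interest score 7 + 16 = 23.
Crypto: credit hours 11 ≤ 18, interest score 17.
Best is Crypto and Robotics with total interest score 24.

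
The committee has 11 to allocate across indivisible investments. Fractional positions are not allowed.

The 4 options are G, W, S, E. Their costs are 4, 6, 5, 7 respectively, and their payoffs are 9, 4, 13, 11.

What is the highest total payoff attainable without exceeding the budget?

This is a 0-1 knapsack instance.
Allowing fractional choices, the relaxed optimum would be about 25.1, but investments are indivisible.
G + E: cost 4 + 7 = 11 ≤ 11, payoff 9 + 11 = 20.
G + S: cost 4 + 5 = 9 ≤ 11, payoff 9 + 13 = 22.
W + S: cost 6 + 5 = 11 ≤ 11, payoff 4 + 13 = 17.
Best is G and S with total payoff 22.

22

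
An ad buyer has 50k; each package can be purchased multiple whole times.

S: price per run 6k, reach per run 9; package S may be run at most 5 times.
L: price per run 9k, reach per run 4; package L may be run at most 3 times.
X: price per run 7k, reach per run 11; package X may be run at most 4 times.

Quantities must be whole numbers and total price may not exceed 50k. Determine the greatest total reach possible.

X has the best ratio (11/7); taking only X gives at most 4×11 = 44 (stopped by the supply cap of 4).
Mixing does better — 3×S and 4×X: price 46 ≤ 50, reach 3·9 + 4·11 = 71.

71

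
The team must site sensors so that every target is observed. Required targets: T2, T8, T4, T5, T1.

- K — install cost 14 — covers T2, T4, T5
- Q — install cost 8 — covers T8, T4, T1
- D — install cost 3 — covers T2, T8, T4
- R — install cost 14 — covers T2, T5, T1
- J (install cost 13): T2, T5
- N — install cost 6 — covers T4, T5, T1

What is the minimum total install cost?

Choose D and N: together they cover T2, T8, T4, T5, T1 — every target.
Total install cost: 3 + 6 = 9.

9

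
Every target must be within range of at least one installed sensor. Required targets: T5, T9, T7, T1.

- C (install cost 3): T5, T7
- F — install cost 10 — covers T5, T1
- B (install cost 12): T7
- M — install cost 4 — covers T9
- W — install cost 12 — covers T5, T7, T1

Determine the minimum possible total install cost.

The greedy cost-per-new-target heuristic would pick C, M, and F for 17, but a cheaper cover exists.
Choose M and W: together they cover T5, T9, T7, T1 — every target.
Total install cost: 4 + 12 = 16.
No cover costs less than 16.

16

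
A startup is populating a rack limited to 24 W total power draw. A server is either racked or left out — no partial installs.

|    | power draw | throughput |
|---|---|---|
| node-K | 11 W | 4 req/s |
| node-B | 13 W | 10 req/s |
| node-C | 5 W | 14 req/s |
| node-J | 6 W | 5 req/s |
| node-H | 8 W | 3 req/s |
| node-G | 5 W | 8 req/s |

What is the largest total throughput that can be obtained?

This is a 0-1 knapsack instance.
node-B + node-C + node-J: power draw 13 + 5 + 6 = 24 ≤ 24, throughput 10 + 14 + 5 = 29.
node-C + node-J + node-H + node-G: power draw 5 + 6 + 8 + 5 = 24 ≤ 24, throughput 14 + 5 + 3 + 8 = 30.
node-B + node-C + node-G: power draw 13 + 5 + 5 = 23 ≤ 24, throughput 10 + 14 + 8 = 32.
Best is node-B, node-C, and node-G with total throughput 32.

32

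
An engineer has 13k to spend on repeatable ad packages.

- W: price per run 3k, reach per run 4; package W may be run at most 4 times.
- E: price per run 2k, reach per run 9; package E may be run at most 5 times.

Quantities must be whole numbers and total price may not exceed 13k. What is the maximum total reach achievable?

1×W and 5×E: price 13 ≤ 13, reach 1·4 + 5·9 = 49.
5×E: price 10 ≤ 13, reach 5·9 = 45.
Best is 49.

49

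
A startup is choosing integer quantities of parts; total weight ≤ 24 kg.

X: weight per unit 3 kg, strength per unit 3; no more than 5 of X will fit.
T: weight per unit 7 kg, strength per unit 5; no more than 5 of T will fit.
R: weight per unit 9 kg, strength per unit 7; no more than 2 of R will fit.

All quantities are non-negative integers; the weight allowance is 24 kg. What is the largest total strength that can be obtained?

22

X has the best ratio (3/3); taking only X gives at most 5×3 = 15 (stopped by the supply cap of 5).
Mixing does better — 5×X and 1×R: weight 24 ≤ 24, strength 5·3 + 1·7 = 22.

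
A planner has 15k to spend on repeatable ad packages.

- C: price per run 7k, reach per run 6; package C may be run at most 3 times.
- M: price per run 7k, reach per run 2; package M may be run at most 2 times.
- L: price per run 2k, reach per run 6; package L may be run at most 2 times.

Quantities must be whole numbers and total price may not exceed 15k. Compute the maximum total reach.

L has the best ratio (6/2); taking only L gives at most 2×6 = 12 (stopped by the supply cap of 2).
Mixing does better — 1×C and 2×L: price 11 ≤ 15, reach 1·6 + 2·6 = 18.

18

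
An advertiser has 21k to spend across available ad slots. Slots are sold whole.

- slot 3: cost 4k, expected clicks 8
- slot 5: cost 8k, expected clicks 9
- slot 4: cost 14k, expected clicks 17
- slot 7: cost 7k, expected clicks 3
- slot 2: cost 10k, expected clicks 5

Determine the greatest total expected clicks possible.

25

slot 4 + slot 7: cost 14 + 7 = 21 ≤ 21, expected clicks 17 + 3 = 20.
slot 3 + slot 4: cost 4 + 14 = 18 ≤ 21, expected clicks 8 + 17 = 25.
slot 3 + slot 5 + slot 7: cost 4 + 8 + 7 = 19 ≤ 21, expected clicks 8 + 9 + 3 = 20.
Best is slot 3 and slot 4 with total expected clicks 25.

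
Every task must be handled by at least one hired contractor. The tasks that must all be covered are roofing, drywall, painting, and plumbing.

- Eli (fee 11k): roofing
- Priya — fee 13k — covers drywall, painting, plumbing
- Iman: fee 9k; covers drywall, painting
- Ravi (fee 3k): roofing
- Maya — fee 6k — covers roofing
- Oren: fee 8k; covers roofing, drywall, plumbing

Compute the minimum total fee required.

16

The greedy cost-per-new-task heuristic would pick Oren and Iman for 17, but a cheaper cover exists.
Choose Priya and Ravi: together they cover roofing, drywall, painting, plumbing — every task.
Total fee: 13 + 3 = 16.
No cover costs less than 16.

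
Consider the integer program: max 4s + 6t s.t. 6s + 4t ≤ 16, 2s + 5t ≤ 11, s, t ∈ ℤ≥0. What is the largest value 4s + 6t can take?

(s,t)=(2,1) is feasible, giving 14.
(s,t)=(0,2) is feasible, giving 12.
The best lattice point is (2,1), giving 14.

14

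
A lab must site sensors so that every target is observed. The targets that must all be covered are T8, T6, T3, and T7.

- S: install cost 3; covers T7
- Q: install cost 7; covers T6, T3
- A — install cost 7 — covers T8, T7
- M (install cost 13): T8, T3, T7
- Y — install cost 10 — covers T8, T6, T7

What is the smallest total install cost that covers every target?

14

The greedy cost-per-new-target heuristic would pick S, Q, and A for 17, but a cheaper cover exists.
Choose Q and A: together they cover T8, T6, T3, T7 — every target.
Total install cost: 7 + 7 = 14.
No cover costs less than 14.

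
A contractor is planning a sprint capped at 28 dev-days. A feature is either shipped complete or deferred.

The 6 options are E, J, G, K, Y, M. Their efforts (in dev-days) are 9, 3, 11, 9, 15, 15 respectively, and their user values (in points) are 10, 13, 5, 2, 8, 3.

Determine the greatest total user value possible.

This is an integer program with binary decision variables.
E + J + G: effort 9 + 3 + 11 = 23 ≤ 28, user value 10 + 13 + 5 = 28.
E + J + Y: effort 9 + 3 + 15 = 27 ≤ 28, user value 10 + 13 + 8 = 31.
Best is E, J, and Y with total user value 31.

31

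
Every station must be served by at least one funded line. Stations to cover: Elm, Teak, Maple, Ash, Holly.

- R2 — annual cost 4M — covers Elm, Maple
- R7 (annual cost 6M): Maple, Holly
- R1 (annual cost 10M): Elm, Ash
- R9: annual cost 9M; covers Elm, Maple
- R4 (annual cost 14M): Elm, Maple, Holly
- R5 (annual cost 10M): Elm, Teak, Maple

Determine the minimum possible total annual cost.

This is an integer covering problem.
The greedy cost-per-new-station heuristic would pick R2, R7, R1, and R5 for 30, but a cheaper cover exists.
Choose R7, R1, and R5: together they cover Elm, Teak, Maple, Ash, Holly — every station.
Total annual cost: 6 + 10 + 10 = 26.
No cover costs less than 26.

26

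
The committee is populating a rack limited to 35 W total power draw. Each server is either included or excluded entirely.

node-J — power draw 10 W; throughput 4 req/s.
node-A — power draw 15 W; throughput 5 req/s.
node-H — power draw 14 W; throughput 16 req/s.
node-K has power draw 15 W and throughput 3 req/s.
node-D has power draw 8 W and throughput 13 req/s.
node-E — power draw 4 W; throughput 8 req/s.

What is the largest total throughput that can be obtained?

Allowing fractional choices, the relaxed optimum would be about 40.6, but servers are indivisible.
node-H + node-D: power draw 14 + 8 = 22 ≤ 35, throughput 16 + 13 = 29.
node-J + node-H + node-D: power draw 10 + 14 + 8 = 32 ≤ 35, throughput 4 + 16 + 13 = 33.
node-H + node-D + node-E: power draw 14 + 8 + 4 = 26 ≤ 35, throughput 16 + 13 + 8 = 37.
Best is node-H, node-D, and node-E with total throughput 37.

37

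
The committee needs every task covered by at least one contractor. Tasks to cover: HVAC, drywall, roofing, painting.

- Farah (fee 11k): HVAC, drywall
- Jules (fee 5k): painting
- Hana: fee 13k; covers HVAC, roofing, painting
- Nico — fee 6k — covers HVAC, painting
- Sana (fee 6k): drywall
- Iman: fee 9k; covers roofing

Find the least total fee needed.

19

Choose Hana and Sana: together they cover HVAC, drywall, roofing, painting — every task.
Total fee: 13 + 6 = 19.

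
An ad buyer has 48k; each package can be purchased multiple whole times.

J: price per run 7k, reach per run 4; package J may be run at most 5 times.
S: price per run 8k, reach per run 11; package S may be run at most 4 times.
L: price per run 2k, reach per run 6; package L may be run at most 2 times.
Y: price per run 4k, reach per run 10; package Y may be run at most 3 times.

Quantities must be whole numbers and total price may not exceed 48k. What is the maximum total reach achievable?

86

4×S, 1×L, and 3×Y: price 46 ≤ 48, reach 4·11 + 1·6 + 3·10 = 80.
4×S, 2×L, and 3×Y: price 48 ≤ 48, reach 4·11 + 2·6 + 3·10 = 86.
Best is 86.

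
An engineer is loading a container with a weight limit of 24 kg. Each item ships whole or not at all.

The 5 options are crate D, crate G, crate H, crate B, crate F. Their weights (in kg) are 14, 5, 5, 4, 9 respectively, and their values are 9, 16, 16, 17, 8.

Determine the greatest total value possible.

57

Treat it as a binary knapsack problem.
Take crate G, crate H, crate B, and crate F: weight 5 + 5 + 4 + 9 = 23 ≤ 24, value 16 + 16 + 17 + 8 = 57.
No other feasible combination does better.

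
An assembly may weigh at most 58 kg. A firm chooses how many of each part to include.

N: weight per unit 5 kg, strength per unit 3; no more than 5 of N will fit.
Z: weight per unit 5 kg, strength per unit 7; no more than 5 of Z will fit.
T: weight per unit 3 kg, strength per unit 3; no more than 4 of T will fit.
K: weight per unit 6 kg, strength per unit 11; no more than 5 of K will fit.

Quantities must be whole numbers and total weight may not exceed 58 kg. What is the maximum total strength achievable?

93

This is a bounded integer knapsack.
K has the best ratio (11/6); taking only K gives at most 5×11 = 55 (stopped by the supply cap of 5).
Mixing does better — 5×Z, 1×T, and 5×K: weight 58 ≤ 58, strength 5·7 + 1·3 + 5·11 = 93.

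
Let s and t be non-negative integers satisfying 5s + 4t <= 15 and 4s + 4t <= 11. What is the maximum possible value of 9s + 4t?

18

(s,t)=(2,0): 5·2+4·0=10≤15, 4·2+4·0=8≤11, objective 18.
(s,t)=(1,1): 5·1+4·1=9≤15, 4·1+4·1=8≤11, objective 13.
(s,t)=(1,0): 5·1+4·0=5≤15, 4·1+4·0=4≤11, objective 9.
Maximum is 18 at (s,t)=(2,0).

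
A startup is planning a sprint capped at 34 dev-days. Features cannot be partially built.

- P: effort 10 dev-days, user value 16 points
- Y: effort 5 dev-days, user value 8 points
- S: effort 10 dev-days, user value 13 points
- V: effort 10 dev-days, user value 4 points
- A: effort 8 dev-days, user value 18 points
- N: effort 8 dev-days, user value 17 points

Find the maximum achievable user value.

59

P + Y + S + A: effort 10 + 5 + 10 + 8 = 33 ≤ 34, user value 16 + 8 + 13 + 18 = 55.
P + Y + A + N: effort 10 + 5 + 8 + 8 = 31 ≤ 34, user value 16 + 8 + 18 + 17 = 59.
Y + S + A + N: effort 5 + 10 + 8 + 8 = 31 ≤ 34, user value 8 + 13 + 18 + 17 = 56.
Best is P, Y, A, and N with total user value 59.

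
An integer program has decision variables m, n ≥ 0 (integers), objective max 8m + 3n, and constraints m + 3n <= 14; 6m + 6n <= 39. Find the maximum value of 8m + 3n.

48

The continuous relaxation peaks at (6.5, 0) with value 52.00; rounding to a feasible lattice point costs some objective.
(m,n)=(6,0): 1·6+3·0=6≤14, 6·6+6·0=36≤39, objective 48.
(m,n)=(5,1): 1·5+3·1=8≤14, 6·5+6·1=36≤39, objective 43.
No feasible integer point exceeds 48.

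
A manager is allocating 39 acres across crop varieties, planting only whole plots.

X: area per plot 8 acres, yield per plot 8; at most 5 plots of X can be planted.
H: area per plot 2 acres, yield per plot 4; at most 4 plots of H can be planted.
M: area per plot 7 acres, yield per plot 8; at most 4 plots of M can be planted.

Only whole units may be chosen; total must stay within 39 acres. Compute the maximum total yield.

48

1×X, 4×H, and 3×M: area 37 ≤ 39, yield 1·8 + 4·4 + 3·8 = 48.
4×H and 4×M: area 36 ≤ 39, yield 4·4 + 4·8 = 48.
Best is 48.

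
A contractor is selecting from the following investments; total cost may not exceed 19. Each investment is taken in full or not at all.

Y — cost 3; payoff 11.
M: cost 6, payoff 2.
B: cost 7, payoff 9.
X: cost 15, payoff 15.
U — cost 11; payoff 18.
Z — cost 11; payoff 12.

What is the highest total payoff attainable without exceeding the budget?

Allowing fractional choices, the relaxed optimum would be about 35.4, but investments are indivisible.
B + U: cost 7 + 11 = 18 ≤ 19, payoff 9 + 18 = 27.
Y + X: cost 3 + 15 = 18 ≤ 19, payoff 11 + 15 = 26.
Y + U: cost 3 + 11 = 14 ≤ 19, payoff 11 + 18 = 29.
Best is Y and U with total payoff 29.

29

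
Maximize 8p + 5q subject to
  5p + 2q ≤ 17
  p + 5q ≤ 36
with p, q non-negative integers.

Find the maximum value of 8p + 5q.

The continuous relaxation peaks at (0.565, 7.09) with value 39.96; rounding to a feasible lattice point costs some objective.
(p,q)=(1,6): 5·1+2·6=17≤17, 1·1+5·6=31≤36, objective 38.
(p,q)=(0,7): 5·0+2·7=14≤17, 1·0+5·7=35≤36, objective 35.
Maximum is 38 at (p,q)=(1,6).

38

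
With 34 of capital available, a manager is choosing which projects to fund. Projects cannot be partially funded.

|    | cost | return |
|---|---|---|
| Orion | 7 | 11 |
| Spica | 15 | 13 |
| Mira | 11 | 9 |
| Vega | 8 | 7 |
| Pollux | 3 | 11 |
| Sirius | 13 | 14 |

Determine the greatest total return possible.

Orion + Vega + Pollux + Sirius: cost 7 + 8 + 3 + 13 = 31 ≤ 34, return 11 + 7 + 11 + 14 = 43.
Orion + Spica + Vega + Pollux: cost 7 + 15 + 8 + 3 = 33 ≤ 34, return 11 + 13 + 7 + 11 = 42.
Orion + Mira + Pollux + Sirius: cost 7 + 11 + 3 + 13 = 34 ≤ 34, return 11 + 9 + 11 + 14 = 45.
Best is Orion, Mira, Pollux, and Sirius with total return 45.

45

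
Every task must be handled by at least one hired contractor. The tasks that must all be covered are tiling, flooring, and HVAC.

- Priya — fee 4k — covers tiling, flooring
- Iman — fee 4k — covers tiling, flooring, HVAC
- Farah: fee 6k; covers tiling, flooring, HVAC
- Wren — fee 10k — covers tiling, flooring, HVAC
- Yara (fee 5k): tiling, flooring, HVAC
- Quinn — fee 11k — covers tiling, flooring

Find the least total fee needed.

Iman alone covers tiling, flooring, HVAC — every task.
Total fee: 4.
No cover costs less than 4.

4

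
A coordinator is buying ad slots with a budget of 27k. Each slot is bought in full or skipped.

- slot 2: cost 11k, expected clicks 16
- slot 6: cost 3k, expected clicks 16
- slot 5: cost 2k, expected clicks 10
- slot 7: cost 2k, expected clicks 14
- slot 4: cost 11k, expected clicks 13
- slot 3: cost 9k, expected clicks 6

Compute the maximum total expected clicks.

This is an integer program with binary decision variables.
slot 6 + slot 5 + slot 7 + slot 4 + slot 3: cost 3 + 2 + 2 + 11 + 9 = 27 ≤ 27, expected clicks 16 + 10 + 14 + 13 + 6 = 59.
slot 2 + slot 6 + slot 5 + slot 7 + slot 3: cost 11 + 3 + 2 + 2 + 9 = 27 ≤ 27, expected clicks 16 + 16 + 10 + 14 + 6 = 62.
slot 2 + slot 6 + slot 7 + slot 4: cost 11 + 3 + 2 + 11 = 27 ≤ 27, expected clicks 16 + 16 + 14 + 13 = 59.
Best is slot 2, slot 6, slot 5, slot 7, and slot 3 with total expected clicks 62.

62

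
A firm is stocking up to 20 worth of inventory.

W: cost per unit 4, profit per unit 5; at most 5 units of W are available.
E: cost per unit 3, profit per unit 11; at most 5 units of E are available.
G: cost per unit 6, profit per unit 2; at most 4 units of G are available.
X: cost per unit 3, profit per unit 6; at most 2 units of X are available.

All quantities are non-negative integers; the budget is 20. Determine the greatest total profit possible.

61

This is a bounded integer knapsack.
E has the best ratio (11/3); taking only E gives at most 5×11 = 55 (stopped by the supply cap of 5).
Mixing does better — 5×E and 1×X: cost 18 ≤ 20, profit 5·11 + 1·6 = 61.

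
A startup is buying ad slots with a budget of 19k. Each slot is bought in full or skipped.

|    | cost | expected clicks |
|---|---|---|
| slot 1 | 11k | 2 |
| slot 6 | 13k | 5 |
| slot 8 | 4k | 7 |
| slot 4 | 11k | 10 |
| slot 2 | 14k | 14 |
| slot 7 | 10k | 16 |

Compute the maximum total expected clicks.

slot 8 + slot 2: cost 4 + 14 = 18 ≤ 19, expected clicks 7 + 14 = 21.
slot 8 + slot 7: cost 4 + 10 = 14 ≤ 19, expected clicks 7 + 16 = 23.
Best is slot 8 and slot 7 with total expected clicks 23.

23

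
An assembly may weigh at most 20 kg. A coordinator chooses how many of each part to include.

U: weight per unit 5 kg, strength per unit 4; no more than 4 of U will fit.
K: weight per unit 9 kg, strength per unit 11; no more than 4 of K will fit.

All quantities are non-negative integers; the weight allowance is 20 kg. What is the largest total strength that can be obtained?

K has the best ratio (11/9); taking only K gives at most 2×11 = 22 (stopped by the weight limit).
Optimal: 2×K: weight 18 ≤ 20, strength 2·11 = 22.

22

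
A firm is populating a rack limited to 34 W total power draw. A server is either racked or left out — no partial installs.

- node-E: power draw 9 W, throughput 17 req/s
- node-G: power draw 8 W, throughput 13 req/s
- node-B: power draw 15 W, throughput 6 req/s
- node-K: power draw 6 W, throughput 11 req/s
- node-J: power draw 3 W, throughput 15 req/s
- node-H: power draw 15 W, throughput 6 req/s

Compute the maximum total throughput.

Allowing fractional choices, the relaxed optimum would be about 59.2, but servers are indivisible.
node-E + node-G + node-K + node-J: power draw 9 + 8 + 6 + 3 = 26 ≤ 34, throughput 17 + 13 + 11 + 15 = 56.
node-E + node-B + node-K + node-J: power draw 9 + 15 + 6 + 3 = 33 ≤ 34, throughput 17 + 6 + 11 + 15 = 49.
Best is node-E, node-G, node-K, and node-J with total throughput 56.

56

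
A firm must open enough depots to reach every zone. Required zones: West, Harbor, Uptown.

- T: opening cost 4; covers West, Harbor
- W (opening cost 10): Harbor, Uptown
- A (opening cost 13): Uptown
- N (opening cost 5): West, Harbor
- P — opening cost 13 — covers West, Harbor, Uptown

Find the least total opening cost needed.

13

P alone covers West, Harbor, Uptown — every zone.
Total opening cost: 13.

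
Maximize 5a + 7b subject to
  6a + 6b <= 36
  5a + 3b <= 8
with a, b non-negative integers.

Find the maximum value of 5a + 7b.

The continuous relaxation peaks at (0, 2.67) with value 18.67; rounding to a feasible lattice point costs some objective.
(a,b)=(0,2): 6·0+6·2=12≤36, 5·0+3·2=6≤8, objective 14.
(a,b)=(1,1): 6·1+6·1=12≤36, 5·1+3·1=8≤8, objective 12.
Maximum is 14 at (a,b)=(0,2).

14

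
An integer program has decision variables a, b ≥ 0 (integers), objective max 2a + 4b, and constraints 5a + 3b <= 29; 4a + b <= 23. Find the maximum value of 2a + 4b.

(a,b)=(0,9): 5·0+3·9=27≤29, 4·0+1·9=9≤23, objective 36.
(a,b)=(1,8): 5·1+3·8=29≤29, 4·1+1·8=12≤23, objective 34.
(a,b)=(0,8): 5·0+3·8=24≤29, 4·0+1·8=8≤23, objective 32.
Maximum is 36 at (a,b)=(0,9).

36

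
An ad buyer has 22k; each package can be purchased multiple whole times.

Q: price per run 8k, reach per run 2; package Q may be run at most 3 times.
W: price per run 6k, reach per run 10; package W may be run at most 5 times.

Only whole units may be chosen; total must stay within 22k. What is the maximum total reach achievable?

30

W has the best ratio (10/6); taking only W gives at most 3×10 = 30 (stopped by the price limit).
Optimal: 3×W: price 18 ≤ 22, reach 3·10 = 30.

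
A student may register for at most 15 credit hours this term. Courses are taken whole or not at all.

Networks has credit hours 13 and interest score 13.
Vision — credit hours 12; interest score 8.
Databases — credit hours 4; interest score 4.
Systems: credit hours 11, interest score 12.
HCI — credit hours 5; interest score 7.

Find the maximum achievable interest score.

Systems: credit hours 11 ≤ 15, interest score 12.
Networks: credit hours 13 ≤ 15, interest score 13.
Databases + Systems: credit hours 4 + 11 = 15 ≤ 15, interest score 4 + 12 = 16.
Best is Databases and Systems with total interest score 16.

16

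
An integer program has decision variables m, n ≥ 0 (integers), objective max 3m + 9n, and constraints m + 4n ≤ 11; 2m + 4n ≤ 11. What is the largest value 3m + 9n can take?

(m,n)=(1,2): 1·1+4·2=9≤11, 2·1+4·2=10≤11, objective 21.
(m,n)=(0,2): 1·0+4·2=8≤11, 2·0+4·2=8≤11, objective 18.
(m,n)=(2,1): 1·2+4·1=6≤11, 2·2+4·1=8≤11, objective 15.
(m,n)=(1,1): 1·1+4·1=5≤11, 2·1+4·1=6≤11, objective 12.
No feasible integer point exceeds 21.

21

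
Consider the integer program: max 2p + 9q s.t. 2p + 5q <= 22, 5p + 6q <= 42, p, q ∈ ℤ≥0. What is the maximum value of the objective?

Relaxing integrality, the LP optimum is 39.60 at (p,q) = (0, 4.4), which is not an integer point.
(p,q)=(1,4): 2·1+5·4=22≤22, 5·1+6·4=29≤42, objective 38.
(p,q)=(0,4): 2·0+5·4=20≤22, 5·0+6·4=24≤42, objective 36.
(p,q)=(2,3): 2·2+5·3=19≤22, 5·2+6·3=28≤42, objective 31.
(p,q)=(1,3): 2·1+5·3=17≤22, 5·1+6·3=23≤42, objective 29.
The best lattice point is (1,4), giving 38.

38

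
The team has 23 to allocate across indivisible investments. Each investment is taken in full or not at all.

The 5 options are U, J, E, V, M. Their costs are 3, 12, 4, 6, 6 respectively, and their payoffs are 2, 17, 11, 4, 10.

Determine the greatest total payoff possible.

38

Allowing fractional choices, the relaxed optimum would be about 38.7, but investments are indivisible.
J + E + M: cost 12 + 4 + 6 = 22 ≤ 23, payoff 17 + 11 + 10 = 38.
J + E + V: cost 12 + 4 + 6 = 22 ≤ 23, payoff 17 + 11 + 4 = 32.
U + J + E: cost 3 + 12 + 4 = 19 ≤ 23, payoff 2 + 17 + 11 = 30.
Best is J, E, and M with total payoff 38.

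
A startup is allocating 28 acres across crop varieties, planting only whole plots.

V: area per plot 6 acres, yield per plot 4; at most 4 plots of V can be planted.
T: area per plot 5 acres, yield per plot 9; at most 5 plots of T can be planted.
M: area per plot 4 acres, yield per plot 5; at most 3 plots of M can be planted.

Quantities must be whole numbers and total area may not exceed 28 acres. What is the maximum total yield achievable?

46

This is a bounded integer knapsack.
5×T: area 25 ≤ 28, yield 5·9 = 45.
4×T and 2×M: area 28 ≤ 28, yield 4·9 + 2·5 = 46.
Best is 46.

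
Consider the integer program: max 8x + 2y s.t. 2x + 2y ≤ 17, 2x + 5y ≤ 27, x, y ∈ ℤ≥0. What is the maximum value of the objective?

The continuous relaxation peaks at (8.5, 0) with value 68.00; rounding to a feasible lattice point costs some objective.
(x,y)=(8,0): 2·8+2·0=16≤17, 2·8+5·0=16≤27, objective 64.
(x,y)=(7,1): 2·7+2·1=16≤17, 2·7+5·1=19≤27, objective 58.
(x,y)=(7,0): 2·7+2·0=14≤17, 2·7+5·0=14≤27, objective 56.
Maximum is 64 at (x,y)=(8,0).

64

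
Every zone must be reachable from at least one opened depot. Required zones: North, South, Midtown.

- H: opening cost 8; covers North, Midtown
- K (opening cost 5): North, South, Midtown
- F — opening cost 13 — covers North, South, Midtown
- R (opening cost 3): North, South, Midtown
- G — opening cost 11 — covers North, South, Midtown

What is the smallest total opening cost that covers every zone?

R alone covers North, South, Midtown — every zone.
Total opening cost: 3.
No cover costs less than 3.

3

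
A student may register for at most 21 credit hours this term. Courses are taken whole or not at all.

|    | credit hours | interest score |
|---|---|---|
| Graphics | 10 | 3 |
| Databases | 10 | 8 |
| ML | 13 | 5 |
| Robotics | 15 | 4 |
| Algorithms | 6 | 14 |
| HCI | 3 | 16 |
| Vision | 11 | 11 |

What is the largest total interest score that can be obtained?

Allowing fractional choices, the relaxed optimum would be about 41.8, but courses are indivisible.
Databases + Algorithms + HCI: credit hours 10 + 6 + 3 = 19 ≤ 21, interest score 8 + 14 + 16 = 38.
Graphics + Algorithms + HCI: credit hours 10 + 6 + 3 = 19 ≤ 21, interest score 3 + 14 + 16 = 33.
Algorithms + HCI + Vision: credit hours 6 + 3 + 11 = 20 ≤ 21, interest score 14 + 16 + 11 = 41.
Best is Algorithms, HCI, and Vision with total interest score 41.

41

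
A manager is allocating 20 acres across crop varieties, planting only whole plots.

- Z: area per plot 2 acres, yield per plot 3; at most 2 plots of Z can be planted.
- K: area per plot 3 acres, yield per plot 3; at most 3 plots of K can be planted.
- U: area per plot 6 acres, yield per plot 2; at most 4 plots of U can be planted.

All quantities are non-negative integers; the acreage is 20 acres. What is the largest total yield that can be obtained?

17

2×Z and 3×K: area 13 ≤ 20, yield 2·3 + 3·3 = 15.
2×Z, 3×K, and 1×U: area 19 ≤ 20, yield 2·3 + 3·3 + 1·2 = 17.
Best is 17.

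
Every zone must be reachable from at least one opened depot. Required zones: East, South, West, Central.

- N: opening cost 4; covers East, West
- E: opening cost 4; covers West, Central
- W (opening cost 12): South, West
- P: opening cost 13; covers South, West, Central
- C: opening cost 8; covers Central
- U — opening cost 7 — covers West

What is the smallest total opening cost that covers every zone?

17

The greedy cost-per-new-zone heuristic would pick N, E, and W for 20, but a cheaper cover exists.
Choose N and P: together they cover East, South, West, Central — every zone.
Total opening cost: 4 + 13 = 17.
No cover costs less than 17.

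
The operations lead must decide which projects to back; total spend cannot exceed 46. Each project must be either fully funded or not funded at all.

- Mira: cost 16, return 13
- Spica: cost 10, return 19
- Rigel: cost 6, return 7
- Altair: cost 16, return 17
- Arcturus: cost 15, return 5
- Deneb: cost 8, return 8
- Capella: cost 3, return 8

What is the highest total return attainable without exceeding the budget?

59

Allowing fractional choices, the relaxed optimum would be about 61.4, but projects are indivisible.
Mira + Spica + Rigel + Deneb + Capella: cost 16 + 10 + 6 + 8 + 3 = 43 ≤ 46, return 13 + 19 + 7 + 8 + 8 = 55.
Mira + Spica + Altair + Capella: cost 16 + 10 + 16 + 3 = 45 ≤ 46, return 13 + 19 + 17 + 8 = 57.
Spica + Rigel + Altair + Deneb + Capella: cost 10 + 6 + 16 + 8 + 3 = 43 ≤ 46, return 19 + 7 + 17 + 8 + 8 = 59.
Best is Spica, Rigel, Altair, Deneb, and Capella with total return 59.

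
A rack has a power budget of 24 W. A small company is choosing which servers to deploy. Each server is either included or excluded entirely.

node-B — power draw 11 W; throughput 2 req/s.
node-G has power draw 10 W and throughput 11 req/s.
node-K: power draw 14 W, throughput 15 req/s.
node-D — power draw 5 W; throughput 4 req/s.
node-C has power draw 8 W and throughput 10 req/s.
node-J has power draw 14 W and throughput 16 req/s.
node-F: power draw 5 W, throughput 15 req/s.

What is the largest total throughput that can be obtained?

node-K + node-D + node-F: power draw 14 + 5 + 5 = 24 ≤ 24, throughput 15 + 4 + 15 = 34.
node-D + node-J + node-F: power draw 5 + 14 + 5 = 24 ≤ 24, throughput 4 + 16 + 15 = 35.
node-G + node-C + node-F: power draw 10 + 8 + 5 = 23 ≤ 24, throughput 11 + 10 + 15 = 36.
Best is node-G, node-C, and node-F with total throughput 36.

36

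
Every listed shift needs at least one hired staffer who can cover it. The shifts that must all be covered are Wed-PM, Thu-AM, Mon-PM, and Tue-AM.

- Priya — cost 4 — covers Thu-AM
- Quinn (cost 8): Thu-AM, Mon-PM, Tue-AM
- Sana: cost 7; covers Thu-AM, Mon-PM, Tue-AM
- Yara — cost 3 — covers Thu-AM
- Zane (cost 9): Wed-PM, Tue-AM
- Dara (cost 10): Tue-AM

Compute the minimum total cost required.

This is an integer covering problem.
Choose Sana and Zane: together they cover Wed-PM, Thu-AM, Mon-PM, Tue-AM — every shift.
Total cost: 7 + 9 = 16.
No cover costs less than 16.

16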